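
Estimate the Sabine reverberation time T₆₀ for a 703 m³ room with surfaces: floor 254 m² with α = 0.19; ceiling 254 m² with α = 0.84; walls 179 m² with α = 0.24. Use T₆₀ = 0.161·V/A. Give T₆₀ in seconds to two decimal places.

Total absorption A = 254·0.19 + 254·0.84 + 179·0.24 = 304.58 m² sabins.
T₆₀ = 0.161 × 703 / 304.58 = 0.372 s.

0.37 s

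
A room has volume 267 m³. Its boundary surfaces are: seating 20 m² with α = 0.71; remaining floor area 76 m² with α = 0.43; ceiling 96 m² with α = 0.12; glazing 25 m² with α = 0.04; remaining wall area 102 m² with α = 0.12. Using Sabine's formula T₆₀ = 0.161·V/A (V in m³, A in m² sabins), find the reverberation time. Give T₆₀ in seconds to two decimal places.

Summing Sᵢαᵢ: 20·0.71 + 76·0.43 + 96·0.12 + 25·0.04 + 102·0.12 = 71.64 m².
T₆₀ = 0.161·V/A = 0.161·267/71.64 = 0.600 s.

0.60 s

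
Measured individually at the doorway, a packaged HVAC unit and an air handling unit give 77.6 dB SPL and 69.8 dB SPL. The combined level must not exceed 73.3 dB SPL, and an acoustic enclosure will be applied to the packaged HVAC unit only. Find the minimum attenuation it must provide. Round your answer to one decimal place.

6.9 dB

Everything except the packaged HVAC unit sums to 10^(69.8/10) = 9.550e+06 in linear terms, 69.80 dB SPL.
The limit corresponds to 10^(73.3/10) = 2.138e+07; subtracting the fixed part leaves 1.183e+07 for the packaged HVAC unit, i.e. 70.73 dB SPL.
So the packaged HVAC unit must be reduced from 77.6 to 70.73 dB SPL: IL = 6.87 dB.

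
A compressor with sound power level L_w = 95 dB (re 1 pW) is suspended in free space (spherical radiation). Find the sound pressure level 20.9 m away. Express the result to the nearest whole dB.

58 dB

Free-field spherical radiation: L_p = L_w − 10·log₁₀(4π·r²), r = 20.9 m.
4π·r² = 5489 m², 10·log₁₀ of that is 37.395 dB.
L_p = 95 − 37.395 = 57.60 dB.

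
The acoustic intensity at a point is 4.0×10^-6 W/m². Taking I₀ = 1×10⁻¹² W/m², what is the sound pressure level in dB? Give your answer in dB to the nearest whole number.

66 dB

I/I₀ = 4.0×10^-6/10⁻¹² = 4.0×10^6, and L = 10·log₁₀(I/I₀).
L = 10·(0.6021 + 6) = 66.02 dB.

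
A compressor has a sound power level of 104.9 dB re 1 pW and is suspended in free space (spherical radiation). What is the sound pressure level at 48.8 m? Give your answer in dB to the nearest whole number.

Free-field spherical radiation: L_p = L_w − 10·log₁₀(4π·r²), r = 48.8 m.
4π·r² = 2.993e+04 m², 10·log₁₀ of that is 44.760 dB.
L_p = 104.9 − 44.760 = 60.14 dB.

60 dB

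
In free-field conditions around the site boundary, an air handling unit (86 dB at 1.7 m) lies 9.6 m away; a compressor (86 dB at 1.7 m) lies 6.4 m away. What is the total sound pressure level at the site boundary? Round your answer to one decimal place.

Apply inverse-square spreading to bring every level to the receiver, then sum 10^(L/10).
air handling unit: 86 − 20·log₁₀(9.6/1.7) = 86 − 15.04 = 70.96 dB.
compressor: 86 − 20·log₁₀(6.4/1.7) = 86 − 11.51 = 74.49 dB.
Σ 10^(L/10) = 4.057e+07 → L_total = 10·log₁₀(4.057e+07) = 76.08 dB.

76.1 dB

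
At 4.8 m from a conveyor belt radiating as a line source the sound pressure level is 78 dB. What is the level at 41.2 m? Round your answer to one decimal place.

For a line source, L₂ = L₁ − 10·log₁₀(r₂/r₁).
L₂ = 78 − 10·log₁₀(41.2/4.8) = 78 − 9.337 = 68.66 dB.

68.7 dB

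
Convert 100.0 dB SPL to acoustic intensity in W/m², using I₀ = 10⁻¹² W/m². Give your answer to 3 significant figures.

I/I₀ = 10^(100.0/10) = 1e+10, so I = 1e+10 × 10⁻¹² W/m².

0.0100 W/m²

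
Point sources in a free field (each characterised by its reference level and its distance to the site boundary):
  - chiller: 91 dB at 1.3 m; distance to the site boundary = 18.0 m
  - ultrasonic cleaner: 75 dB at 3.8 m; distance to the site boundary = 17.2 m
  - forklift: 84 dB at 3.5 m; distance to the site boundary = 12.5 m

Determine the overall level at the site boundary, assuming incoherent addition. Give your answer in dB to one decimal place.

74.4 dB

Propagate each source to the receiver with L = L_ref − 20·log₁₀(r/r_ref), then add intensities.
chiller: 91 − 20·log₁₀(18.0/1.3) = 91 − 22.83 = 68.17 dB.
ultrasonic cleaner: 75 − 20·log₁₀(17.2/3.8) = 75 − 13.11 = 61.89 dB.
forklift: 84 − 20·log₁₀(12.5/3.5) = 84 − 11.06 = 72.94 dB.
Σ 10^(L/10) = 2.780e+07 → L_total = 10·log₁₀(2.780e+07) = 74.44 dB.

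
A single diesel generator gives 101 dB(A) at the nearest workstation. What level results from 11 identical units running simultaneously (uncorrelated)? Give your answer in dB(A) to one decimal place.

With 11 equal, uncorrelated contributions the intensity is 11× that of one unit, giving a rise of 10·log₁₀ 11.
L_total = 101 + 10·log₁₀(11) = 101 + 10.414 = 111.41 dB(A).

111.4 dB(A)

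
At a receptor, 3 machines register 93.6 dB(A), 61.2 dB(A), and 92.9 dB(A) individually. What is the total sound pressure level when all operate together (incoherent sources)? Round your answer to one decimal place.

96.3 dB(A)

For uncorrelated sources the intensities add, so convert each level to linear form, sum, and take 10·log₁₀ of the total.
Σ 10^(L/10) = 10^(93.6/10) + 10^(61.2/10) + 10^(92.9/10) = 4.242e+09.
L_total = 10·log₁₀(4.242e+09) = 96.28 dB(A).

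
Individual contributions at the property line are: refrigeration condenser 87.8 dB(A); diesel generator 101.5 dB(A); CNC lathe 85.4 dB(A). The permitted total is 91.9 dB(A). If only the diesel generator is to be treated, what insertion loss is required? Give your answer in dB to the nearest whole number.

14 dB

Everything except the diesel generator sums to 10^(87.8/10) + 10^(85.4/10) = 9.493e+08 in linear terms, 89.77 dB(A).
The limit corresponds to 10^(91.9/10) = 1.549e+09; subtracting the fixed part leaves 5.995e+08 for the diesel generator, i.e. 87.78 dB(A).
Required insertion loss = 101.5 − 87.78 = 13.72 dB.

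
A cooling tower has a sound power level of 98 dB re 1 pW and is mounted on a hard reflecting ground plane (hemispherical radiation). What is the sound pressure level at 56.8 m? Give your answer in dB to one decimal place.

54.9 dB

Free-field hemispherical radiation: L_p = L_w − 10·log₁₀(2π·r²), r = 56.8 m.
2π·r² = 2.027e+04 m², 10·log₁₀ of that is 43.069 dB.
L_p = 98 − 43.069 = 54.93 dB.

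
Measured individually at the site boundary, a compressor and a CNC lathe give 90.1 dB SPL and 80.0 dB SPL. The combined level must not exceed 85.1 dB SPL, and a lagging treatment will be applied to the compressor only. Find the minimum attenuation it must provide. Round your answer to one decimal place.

Everything except the compressor sums to 10^(80.0/10) = 1.000e+08 in linear terms, 80.00 dB SPL.
To meet 85.1 dB SPL overall, the treated compressor may contribute at most 10^(85.1/10) − 1.000e+08 = 2.236e+08, i.e. 83.49 dB SPL.
Required insertion loss = 90.1 − 83.49 = 6.61 dB.

6.6 dB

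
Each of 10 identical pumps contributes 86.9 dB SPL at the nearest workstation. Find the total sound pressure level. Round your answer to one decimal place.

96.9 dB SPL

With 10 equal, uncorrelated contributions the intensity is 10× that of one unit, giving a rise of 10·log₁₀ 10.
L_total = 86.9 + 10·log₁₀(10) = 86.9 + 10.000 = 96.90 dB SPL.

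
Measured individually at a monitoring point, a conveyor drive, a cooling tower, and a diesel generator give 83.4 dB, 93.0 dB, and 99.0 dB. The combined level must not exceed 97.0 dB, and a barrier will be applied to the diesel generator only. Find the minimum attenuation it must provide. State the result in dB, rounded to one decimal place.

4.5 dB

The untreated sources together contribute 10^(83.4/10) + 10^(93.0/10) = 2.214e+09, i.e. 93.45 dB.
The limit corresponds to 10^(97.0/10) = 5.012e+09; subtracting the fixed part leaves 2.798e+09 for the diesel generator, i.e. 94.47 dB.
Required insertion loss = 99.0 − 94.47 = 4.53 dB.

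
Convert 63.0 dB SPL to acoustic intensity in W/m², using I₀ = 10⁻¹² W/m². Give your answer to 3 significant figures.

2.00e-06 W/m²

L = 10·log₁₀(I/I₀) ⇒ I = I₀·10^(L/10) = 10⁻¹² × 10^6.30.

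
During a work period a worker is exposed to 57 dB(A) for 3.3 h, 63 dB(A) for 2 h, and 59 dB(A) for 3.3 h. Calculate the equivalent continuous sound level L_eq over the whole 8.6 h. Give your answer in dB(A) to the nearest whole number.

60 dB(A)

Weight each interval's intensity by its duration and average over T = 8.6 h:
Σ tᵢ·10^(Lᵢ/10) = 3.3·10^(57/10) + 2·10^(63/10) + 3.3·10^(59/10) = 8.266e+06.
L_eq = 10·log₁₀(8.266e+06/8.6) = 59.83 dB(A).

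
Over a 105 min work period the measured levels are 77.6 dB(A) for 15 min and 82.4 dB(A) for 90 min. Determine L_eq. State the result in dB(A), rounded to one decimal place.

L_eq = 10·log₁₀[(1/T)·Σ tᵢ·10^(Lᵢ/10)] with T = 105 min.
Σ tᵢ·10^(Lᵢ/10) = 15·10^(77.6/10) + 90·10^(82.4/10) = 1.650e+10.
L_eq = 10·log₁₀(1.650e+10/105) = 81.96 dB(A).

82.0 dB(A)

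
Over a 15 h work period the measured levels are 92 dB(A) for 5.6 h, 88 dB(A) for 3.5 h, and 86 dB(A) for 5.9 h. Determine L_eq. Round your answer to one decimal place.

Weight each interval's intensity by its duration and average over T = 15 h:
Σ tᵢ·10^(Lᵢ/10) = 5.6·10^(92/10) + 3.5·10^(88/10) + 5.9·10^(86/10) = 1.343e+10.
L_eq = 10·log₁₀(1.343e+10/15) = 89.52 dB(A).

89.5 dB(A)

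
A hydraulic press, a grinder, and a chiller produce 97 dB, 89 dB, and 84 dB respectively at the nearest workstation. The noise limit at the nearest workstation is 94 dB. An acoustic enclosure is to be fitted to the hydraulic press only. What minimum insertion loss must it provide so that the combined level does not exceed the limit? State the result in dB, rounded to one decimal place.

Everything except the hydraulic press sums to 10^(89/10) + 10^(84/10) = 1.046e+09 in linear terms, 90.19 dB.
To meet 94 dB overall, the treated hydraulic press may contribute at most 10^(94/10) − 1.046e+09 = 1.466e+09, i.e. 91.66 dB.
So the hydraulic press must be reduced from 97 to 91.66 dB: IL = 5.34 dB.

5.3 dB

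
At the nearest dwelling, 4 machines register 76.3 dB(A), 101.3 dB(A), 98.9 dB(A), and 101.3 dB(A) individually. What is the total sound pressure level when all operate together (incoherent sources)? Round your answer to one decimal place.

105.4 dB(A)

For uncorrelated sources the intensities add, so convert each level to linear form, sum, and take 10·log₁₀ of the total.
Σ 10^(L/10) = 10^(76.3/10) + 10^(101.3/10) + 10^(98.9/10) + 10^(101.3/10) = 3.478e+10.
L_total = 10·log₁₀(3.478e+10) = 105.41 dB(A).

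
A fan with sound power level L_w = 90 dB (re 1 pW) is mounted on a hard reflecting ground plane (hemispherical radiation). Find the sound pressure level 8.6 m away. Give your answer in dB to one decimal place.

63.3 dB

The power spreads over a hemisphere of area 2π·r², so L_p = L_w − 10·log₁₀(2π·r²).
2π·r² = 464.7 m², 10·log₁₀ of that is 26.672 dB.
L_p = 90 − 26.672 = 63.33 dB.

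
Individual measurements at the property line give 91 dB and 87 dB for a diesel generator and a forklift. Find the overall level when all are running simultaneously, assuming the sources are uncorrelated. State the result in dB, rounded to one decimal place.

For uncorrelated sources the intensities add, so convert each level to linear form, sum, and take 10·log₁₀ of the total.
Σ 10^(L/10) = 10^(91/10) + 10^(87/10) = 1.760e+09.
L_total = 10·log₁₀(1.760e+09) = 92.46 dB.

92.5 dB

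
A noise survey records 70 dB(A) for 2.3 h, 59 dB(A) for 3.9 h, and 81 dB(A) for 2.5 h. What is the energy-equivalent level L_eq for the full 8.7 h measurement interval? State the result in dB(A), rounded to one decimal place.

The energy average is taken in the linear domain: L_eq = 10·log₁₀[(Σ tᵢ·10^(Lᵢ/10))/T], T = 8.7 h.
Σ tᵢ·10^(Lᵢ/10) = 2.3·10^(70/10) + 3.9·10^(59/10) + 2.5·10^(81/10) = 3.408e+08.
L_eq = 10·log₁₀(3.408e+08/8.7) = 75.93 dB(A).

75.9 dB(A)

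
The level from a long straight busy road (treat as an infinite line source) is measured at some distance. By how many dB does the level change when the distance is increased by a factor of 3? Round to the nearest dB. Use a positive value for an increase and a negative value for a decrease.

-5 dB

Line-source spreading: ΔL = −10·log₁₀(r₂/r₁).
ΔL = −10·log₁₀(3) = -4.77 dB.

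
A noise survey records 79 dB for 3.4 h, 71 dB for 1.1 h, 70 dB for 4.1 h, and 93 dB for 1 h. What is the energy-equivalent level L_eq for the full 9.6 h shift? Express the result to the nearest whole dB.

84 dB

The energy average is taken in the linear domain: L_eq = 10·log₁₀[(Σ tᵢ·10^(Lᵢ/10))/T], T = 9.6 h.
Σ tᵢ·10^(Lᵢ/10) = 3.4·10^(79/10) + 1.1·10^(71/10) + 4.1·10^(70/10) + 1·10^(93/10) = 2.320e+09.
L_eq = 10·log₁₀(2.320e+09/9.6) = 83.83 dB.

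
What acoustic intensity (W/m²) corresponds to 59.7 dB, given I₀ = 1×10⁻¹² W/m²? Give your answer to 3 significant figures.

I/I₀ = 10^(59.7/10) = 9.333e+05, so I = 9.333e+05 × 10⁻¹² W/m².

9.33e-07 W/m²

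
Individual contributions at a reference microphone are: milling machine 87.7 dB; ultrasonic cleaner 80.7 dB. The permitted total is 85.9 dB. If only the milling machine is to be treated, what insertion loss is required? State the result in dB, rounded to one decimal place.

3.4 dB

Fixed contribution from the other source: Σ 10^(L/10) = 10^(80.7/10) = 1.175e+08 (80.70 dB).
The limit corresponds to 10^(85.9/10) = 3.890e+08; subtracting the fixed part leaves 2.716e+08 for the milling machine, i.e. 84.34 dB.
So the milling machine must be reduced from 87.7 to 84.34 dB: IL = 3.36 dB.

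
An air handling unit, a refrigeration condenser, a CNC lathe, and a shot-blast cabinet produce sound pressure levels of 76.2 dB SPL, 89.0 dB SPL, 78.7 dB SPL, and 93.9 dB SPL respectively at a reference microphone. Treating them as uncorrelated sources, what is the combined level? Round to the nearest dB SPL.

Incoherent sources combine by intensity addition: L_total = 10·log₁₀(Σ 10^(L_i/10)).
Σ 10^(L/10) = 10^(76.2/10) + 10^(89.0/10) + 10^(78.7/10) + 10^(93.9/10) = 3.365e+09.
L_total = 10·log₁₀(3.365e+09) = 95.27 dB SPL.

95 dB SPL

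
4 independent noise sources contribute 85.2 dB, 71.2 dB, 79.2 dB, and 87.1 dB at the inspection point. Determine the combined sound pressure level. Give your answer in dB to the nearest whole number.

Incoherent sources combine by intensity addition: L_total = 10·log₁₀(Σ 10^(L_i/10)).
Σ 10^(L/10) = 10^(85.2/10) + 10^(71.2/10) + 10^(79.2/10) + 10^(87.1/10) = 9.404e+08.
L_total = 10·log₁₀(9.404e+08) = 89.73 dB.

90 dB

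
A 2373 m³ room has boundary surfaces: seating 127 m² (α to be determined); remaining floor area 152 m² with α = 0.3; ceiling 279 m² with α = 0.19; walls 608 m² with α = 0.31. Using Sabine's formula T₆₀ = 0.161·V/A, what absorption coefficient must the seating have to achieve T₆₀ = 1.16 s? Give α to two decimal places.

0.33

From T₆₀ = 0.161·V/A, the target T₆₀ = 1.16 s needs A = 0.161·2373/1.16 = 329.36 m².
Absorption from the other surfaces = 152·0.3 + 279·0.19 + 608·0.31 = 287.09 m², so the seating must supply 42.27 m² over 127 m².
α = 42.27/127 = 0.333.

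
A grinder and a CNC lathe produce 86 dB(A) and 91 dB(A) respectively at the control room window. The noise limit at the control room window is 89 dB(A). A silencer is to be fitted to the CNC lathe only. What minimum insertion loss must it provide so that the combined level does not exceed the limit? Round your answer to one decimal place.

5.0 dB

Everything except the CNC lathe sums to 10^(86/10) = 3.981e+08 in linear terms, 86.00 dB(A).
To meet 89 dB(A) overall, the treated CNC lathe may contribute at most 10^(89/10) − 3.981e+08 = 3.962e+08, i.e. 85.98 dB(A).
So the CNC lathe must be reduced from 91 to 85.98 dB(A): IL = 5.02 dB.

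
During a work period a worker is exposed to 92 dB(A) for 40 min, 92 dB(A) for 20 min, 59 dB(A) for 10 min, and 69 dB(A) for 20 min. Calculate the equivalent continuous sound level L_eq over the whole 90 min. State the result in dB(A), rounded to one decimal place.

90.2 dB(A)

The energy average is taken in the linear domain: L_eq = 10·log₁₀[(Σ tᵢ·10^(Lᵢ/10))/T], T = 90 min.
Σ tᵢ·10^(Lᵢ/10) = 40·10^(92/10) + 20·10^(92/10) + 10·10^(59/10) + 20·10^(69/10) = 9.526e+10.
L_eq = 10·log₁₀(9.526e+10/90) = 90.25 dB(A).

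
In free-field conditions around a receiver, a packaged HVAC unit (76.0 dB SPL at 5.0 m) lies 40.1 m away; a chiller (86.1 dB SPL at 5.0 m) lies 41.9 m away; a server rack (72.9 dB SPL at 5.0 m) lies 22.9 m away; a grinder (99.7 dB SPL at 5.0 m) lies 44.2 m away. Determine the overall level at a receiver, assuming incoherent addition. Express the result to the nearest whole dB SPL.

Apply inverse-square spreading to bring every level to the receiver, then sum 10^(L/10).
packaged HVAC unit: 76.0 − 20·log₁₀(40.1/5.0) = 76.0 − 18.08 = 57.92 dB SPL.
chiller: 86.1 − 20·log₁₀(41.9/5.0) = 86.1 − 18.46 = 67.64 dB SPL.
server rack: 72.9 − 20·log₁₀(22.9/5.0) = 72.9 − 13.22 = 59.68 dB SPL.
grinder: 99.7 − 20·log₁₀(44.2/5.0) = 99.7 − 18.93 = 80.77 dB SPL.
Σ 10^(L/10) = 1.268e+08 → L_total = 10·log₁₀(1.268e+08) = 81.03 dB SPL.

81 dB SPL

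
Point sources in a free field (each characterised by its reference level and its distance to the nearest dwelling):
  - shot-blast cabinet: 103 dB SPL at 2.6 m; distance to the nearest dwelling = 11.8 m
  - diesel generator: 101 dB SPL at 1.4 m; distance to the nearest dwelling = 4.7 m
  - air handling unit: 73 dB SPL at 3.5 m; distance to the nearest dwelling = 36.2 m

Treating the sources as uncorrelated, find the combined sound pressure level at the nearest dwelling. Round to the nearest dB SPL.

93 dB SPL

First find each source's level at the receiver (point-source: −20·log₁₀(r/r_ref)), then combine on an intensity basis.
shot-blast cabinet: 103 − 20·log₁₀(11.8/2.6) = 103 − 13.14 = 89.86 dB SPL.
diesel generator: 101 − 20·log₁₀(4.7/1.4) = 101 − 10.52 = 90.48 dB SPL.
air handling unit: 73 − 20·log₁₀(36.2/3.5) = 73 − 20.29 = 52.71 dB SPL.
Σ 10^(L/10) = 2.086e+09 → L_total = 10·log₁₀(2.086e+09) = 93.19 dB SPL.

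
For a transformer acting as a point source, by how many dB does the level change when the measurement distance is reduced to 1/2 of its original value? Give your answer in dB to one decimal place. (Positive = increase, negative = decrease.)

+6.0 dB

With spherical spreading the level changes by −20·log₁₀(r₂/r₁).
ΔL = −20·log₁₀(0.5) = +6.02 dB.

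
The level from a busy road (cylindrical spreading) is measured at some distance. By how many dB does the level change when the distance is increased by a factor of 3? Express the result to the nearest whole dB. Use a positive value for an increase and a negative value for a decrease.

-5 dB

With cylindrical spreading the level changes by −10·log₁₀(r₂/r₁).
ΔL = −10·log₁₀(3) = -4.77 dB.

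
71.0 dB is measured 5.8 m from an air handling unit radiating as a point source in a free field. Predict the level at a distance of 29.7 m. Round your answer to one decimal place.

Point-source attenuation: ΔL = 20·log₁₀(r₂/r₁) = 20·log₁₀(29.7/5.8) = 14.187 dB.
L₂ = 71.0 − 20·log₁₀(29.7/5.8) = 71.0 − 14.187 = 56.81 dB.

56.8 dB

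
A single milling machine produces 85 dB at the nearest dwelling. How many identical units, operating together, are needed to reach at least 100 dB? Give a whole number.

32

Need L₁ + 10·log₁₀ N ≥ 100, i.e. log₁₀ N ≥ 1.50.
N ≥ 10^(15.0/10) = 31.623, so N = 32.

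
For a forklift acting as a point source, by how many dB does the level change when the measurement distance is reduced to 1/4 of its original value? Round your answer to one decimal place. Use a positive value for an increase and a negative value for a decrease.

+12.0 dB

Point-source spreading: ΔL = −20·log₁₀(r₂/r₁).
ΔL = −20·log₁₀(0.25) = +12.04 dB.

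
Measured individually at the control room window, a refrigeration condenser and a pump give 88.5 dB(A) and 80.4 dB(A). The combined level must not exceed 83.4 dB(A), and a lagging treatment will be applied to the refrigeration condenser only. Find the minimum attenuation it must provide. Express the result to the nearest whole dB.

8 dB

Everything except the refrigeration condenser sums to 10^(80.4/10) = 1.096e+08 in linear terms, 80.40 dB(A).
The limit corresponds to 10^(83.4/10) = 2.188e+08; subtracting the fixed part leaves 1.091e+08 for the refrigeration condenser, i.e. 80.38 dB(A).
So the refrigeration condenser must be reduced from 88.5 to 80.38 dB(A): IL = 8.12 dB.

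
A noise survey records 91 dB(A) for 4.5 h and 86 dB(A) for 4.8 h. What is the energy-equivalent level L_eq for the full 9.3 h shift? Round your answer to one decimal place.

L_eq = 10·log₁₀[(1/T)·Σ tᵢ·10^(Lᵢ/10)] with T = 9.3 h.
Σ tᵢ·10^(Lᵢ/10) = 4.5·10^(91/10) + 4.8·10^(86/10) = 7.576e+09.
L_eq = 10·log₁₀(7.576e+09/9.3) = 89.11 dB(A).

89.1 dB(A)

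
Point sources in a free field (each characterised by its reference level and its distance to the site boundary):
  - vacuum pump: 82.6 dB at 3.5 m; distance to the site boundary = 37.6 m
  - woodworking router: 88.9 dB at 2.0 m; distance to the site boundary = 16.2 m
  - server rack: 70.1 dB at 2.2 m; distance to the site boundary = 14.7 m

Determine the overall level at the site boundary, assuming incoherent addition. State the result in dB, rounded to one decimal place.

71.3 dB

Propagate each source to the receiver with L = L_ref − 20·log₁₀(r/r_ref), then add intensities.
vacuum pump: 82.6 − 20·log₁₀(37.6/3.5) = 82.6 − 20.62 = 61.98 dB.
woodworking router: 88.9 − 20·log₁₀(16.2/2.0) = 88.9 − 18.17 = 70.73 dB.
server rack: 70.1 − 20·log₁₀(14.7/2.2) = 70.1 − 16.50 = 53.60 dB.
Σ 10^(L/10) = 1.364e+07 → L_total = 10·log₁₀(1.364e+07) = 71.35 dB.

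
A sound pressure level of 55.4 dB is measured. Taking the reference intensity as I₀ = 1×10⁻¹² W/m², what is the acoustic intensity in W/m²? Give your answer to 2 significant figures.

3.5e-07 W/m²

I = I₀·10^(L/10) = 10⁻¹² × 10^(55.4/10) = 10^(-6.460).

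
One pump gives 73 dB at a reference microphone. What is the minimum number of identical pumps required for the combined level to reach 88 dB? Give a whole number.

32

N identical sources give L₁ + 10·log₁₀ N, so require 10·log₁₀ N ≥ 88 − 73 = 15.0 dB.
N ≥ 10^(15.0/10) = 31.623, so N = 32.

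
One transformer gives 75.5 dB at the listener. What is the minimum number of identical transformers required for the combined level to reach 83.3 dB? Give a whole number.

Need L₁ + 10·log₁₀ N ≥ 83.3, i.e. log₁₀ N ≥ 0.78.
N ≥ 10^(7.8/10) = 6.026, so N = 7.

7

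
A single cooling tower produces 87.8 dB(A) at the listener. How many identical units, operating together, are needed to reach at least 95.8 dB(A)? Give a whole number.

7

Need L₁ + 10·log₁₀ N ≥ 95.8, i.e. log₁₀ N ≥ 0.80.
N ≥ 10^(8.0/10) = 6.310, so N = 7.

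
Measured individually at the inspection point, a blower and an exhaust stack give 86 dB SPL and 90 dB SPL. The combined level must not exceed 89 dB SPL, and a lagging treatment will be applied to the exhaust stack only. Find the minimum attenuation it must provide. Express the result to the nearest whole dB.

Everything except the exhaust stack sums to 10^(86/10) = 3.981e+08 in linear terms, 86.00 dB SPL.
The limit corresponds to 10^(89/10) = 7.943e+08; subtracting the fixed part leaves 3.962e+08 for the exhaust stack, i.e. 85.98 dB SPL.
So the exhaust stack must be reduced from 90 to 85.98 dB SPL: IL = 4.02 dB.

4 dB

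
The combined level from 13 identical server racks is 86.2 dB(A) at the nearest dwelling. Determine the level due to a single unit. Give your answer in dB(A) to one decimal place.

75.1 dB(A)

Dividing the total intensity by 13 lowers the level by 10·log₁₀ 13 = 11.139 dB: L₁ = 86.2 − 11.139.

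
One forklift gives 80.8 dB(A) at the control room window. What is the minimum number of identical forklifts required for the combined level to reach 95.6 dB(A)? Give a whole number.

31

The shortfall is 95.6 − 80.8 = 14.8 dB, and N units add 10·log₁₀ N, so need 10·log₁₀ N ≥ 14.8.
N ≥ 10^(14.8/10) = 30.200, so N = 31.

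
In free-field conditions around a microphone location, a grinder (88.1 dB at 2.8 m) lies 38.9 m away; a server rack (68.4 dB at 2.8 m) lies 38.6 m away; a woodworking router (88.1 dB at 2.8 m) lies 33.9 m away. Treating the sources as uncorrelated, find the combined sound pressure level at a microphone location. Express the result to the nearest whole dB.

First find each source's level at the receiver (point-source: −20·log₁₀(r/r_ref)), then combine on an intensity basis.
grinder: 88.1 − 20·log₁₀(38.9/2.8) = 88.1 − 22.86 = 65.24 dB.
server rack: 68.4 − 20·log₁₀(38.6/2.8) = 68.4 − 22.79 = 45.61 dB.
woodworking router: 88.1 − 20·log₁₀(33.9/2.8) = 88.1 − 21.66 = 66.44 dB.
Σ 10^(L/10) = 7.786e+06 → L_total = 10·log₁₀(7.786e+06) = 68.91 dB.

69 dB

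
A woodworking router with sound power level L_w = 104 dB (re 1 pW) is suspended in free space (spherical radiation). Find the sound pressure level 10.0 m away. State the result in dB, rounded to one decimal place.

73.0 dB

L_p = L_w − 10·log₁₀(4π·r²) with r = 10.0 m.
4π·r² = 1257 m², 10·log₁₀ of that is 30.992 dB.
L_p = 104 − 30.992 = 73.01 dB.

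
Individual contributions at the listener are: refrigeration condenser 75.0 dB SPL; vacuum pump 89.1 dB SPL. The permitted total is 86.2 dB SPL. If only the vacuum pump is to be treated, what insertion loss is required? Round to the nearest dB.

3 dB

Fixed contribution from the other source: Σ 10^(L/10) = 10^(75.0/10) = 3.162e+07 (75.00 dB SPL).
The limit corresponds to 10^(86.2/10) = 4.169e+08; subtracting the fixed part leaves 3.852e+08 for the vacuum pump, i.e. 85.86 dB SPL.
Required insertion loss = 89.1 − 85.86 = 3.24 dB.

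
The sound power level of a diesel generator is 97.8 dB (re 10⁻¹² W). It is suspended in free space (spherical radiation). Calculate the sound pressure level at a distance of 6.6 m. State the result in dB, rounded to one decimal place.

70.4 dB

L_p = L_w − 10·log₁₀(4π·r²) with r = 6.6 m.
4π·r² = 547.4 m², 10·log₁₀ of that is 27.383 dB.
L_p = 97.8 − 27.383 = 70.42 dB.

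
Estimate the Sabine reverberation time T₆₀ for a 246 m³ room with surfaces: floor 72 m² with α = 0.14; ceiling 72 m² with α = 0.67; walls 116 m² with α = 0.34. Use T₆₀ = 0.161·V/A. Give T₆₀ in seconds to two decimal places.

A = Σ Sᵢαᵢ = 72·0.14 + 72·0.67 + 116·0.34 = 97.76 m².
T₆₀ = 0.161 × 246 / 97.76 = 0.405 s.

0.41 s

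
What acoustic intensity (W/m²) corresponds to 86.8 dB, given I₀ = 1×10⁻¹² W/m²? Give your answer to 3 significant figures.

I/I₀ = 10^(86.8/10) = 4.786e+08, so I = 4.786e+08 × 10⁻¹² W/m².

0.000479 W/m²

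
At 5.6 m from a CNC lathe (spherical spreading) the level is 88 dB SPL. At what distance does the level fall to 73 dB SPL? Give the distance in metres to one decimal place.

31.5 m

The 15.0 dB drop corresponds to a distance ratio of 10^(15.0/20) for a point source.
r₂ = 5.6·10^((88−73)/20) = 5.6·10^(15.0/20) = 31.49 m.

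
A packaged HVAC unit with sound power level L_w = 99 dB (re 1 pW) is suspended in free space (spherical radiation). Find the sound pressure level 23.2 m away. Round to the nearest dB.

61 dB

The power spreads over a sphere of area 4π·r², so L_p = L_w − 10·log₁₀(4π·r²).
4π·r² = 6764 m², 10·log₁₀ of that is 38.302 dB.
L_p = 99 − 38.302 = 60.70 dB.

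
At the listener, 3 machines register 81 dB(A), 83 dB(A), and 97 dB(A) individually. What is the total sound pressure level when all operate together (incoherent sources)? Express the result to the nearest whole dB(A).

97 dB(A)

Incoherent sources combine by intensity addition: L_total = 10·log₁₀(Σ 10^(L_i/10)).
Σ 10^(L/10) = 10^(81/10) + 10^(83/10) + 10^(97/10) = 5.337e+09.
L_total = 10·log₁₀(5.337e+09) = 97.27 dB(A).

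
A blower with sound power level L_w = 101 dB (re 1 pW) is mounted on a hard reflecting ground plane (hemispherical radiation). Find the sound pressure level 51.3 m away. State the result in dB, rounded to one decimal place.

58.8 dB

L_p = L_w − 10·log₁₀(2π·r²) with r = 51.3 m.
2π·r² = 1.654e+04 m², 10·log₁₀ of that is 42.184 dB.
L_p = 101 − 42.184 = 58.82 dB.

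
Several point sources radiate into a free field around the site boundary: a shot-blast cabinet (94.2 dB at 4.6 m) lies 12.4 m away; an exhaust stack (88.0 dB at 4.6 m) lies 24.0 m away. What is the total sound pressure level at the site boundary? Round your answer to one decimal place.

Apply inverse-square spreading to bring every level to the receiver, then sum 10^(L/10).
shot-blast cabinet: 94.2 − 20·log₁₀(12.4/4.6) = 94.2 − 8.61 = 85.59 dB.
exhaust stack: 88.0 − 20·log₁₀(24.0/4.6) = 88.0 − 14.35 = 73.65 dB.
Σ 10^(L/10) = 3.851e+08 → L_total = 10·log₁₀(3.851e+08) = 85.86 dB.

85.9 dB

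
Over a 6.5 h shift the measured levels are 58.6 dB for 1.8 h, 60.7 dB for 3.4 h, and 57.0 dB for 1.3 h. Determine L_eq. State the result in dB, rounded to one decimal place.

The energy average is taken in the linear domain: L_eq = 10·log₁₀[(Σ tᵢ·10^(Lᵢ/10))/T], T = 6.5 h.
Σ tᵢ·10^(Lᵢ/10) = 1.8·10^(58.6/10) + 3.4·10^(60.7/10) + 1.3·10^(57.0/10) = 5.950e+06.
L_eq = 10·log₁₀(5.950e+06/6.5) = 59.62 dB.

59.6 dB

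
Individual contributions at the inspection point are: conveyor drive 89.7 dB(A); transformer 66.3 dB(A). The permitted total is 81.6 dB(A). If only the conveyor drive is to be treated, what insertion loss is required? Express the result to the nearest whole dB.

Fixed contribution from the other source: Σ 10^(L/10) = 10^(66.3/10) = 4.266e+06 (66.30 dB(A)).
To meet 81.6 dB(A) overall, the treated conveyor drive may contribute at most 10^(81.6/10) − 4.266e+06 = 1.403e+08, i.e. 81.47 dB(A).
Required insertion loss = 89.7 − 81.47 = 8.23 dB.

8 dB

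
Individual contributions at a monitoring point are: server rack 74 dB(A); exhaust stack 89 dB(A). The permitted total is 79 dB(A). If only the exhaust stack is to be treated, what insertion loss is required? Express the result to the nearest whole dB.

12 dB

Fixed contribution from the other source: Σ 10^(L/10) = 10^(74/10) = 2.512e+07 (74.00 dB(A)).
The limit corresponds to 10^(79/10) = 7.943e+07; subtracting the fixed part leaves 5.431e+07 for the exhaust stack, i.e. 77.35 dB(A).
Required insertion loss = 89 − 77.35 = 11.65 dB.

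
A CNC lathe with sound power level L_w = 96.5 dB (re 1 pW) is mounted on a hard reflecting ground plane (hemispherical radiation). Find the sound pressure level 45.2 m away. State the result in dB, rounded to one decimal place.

55.4 dB

The power spreads over a hemisphere of area 2π·r², so L_p = L_w − 10·log₁₀(2π·r²).
2π·r² = 1.284e+04 m², 10·log₁₀ of that is 41.085 dB.
L_p = 96.5 − 41.085 = 55.42 dB.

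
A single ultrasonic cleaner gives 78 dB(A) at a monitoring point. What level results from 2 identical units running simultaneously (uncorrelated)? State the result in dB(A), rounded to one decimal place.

81.0 dB(A)

With 2 equal, uncorrelated contributions the intensity is 2× that of one unit, giving a rise of 10·log₁₀ 2.
L_total = 78 + 10·log₁₀(2) = 78 + 3.010 = 81.01 dB(A).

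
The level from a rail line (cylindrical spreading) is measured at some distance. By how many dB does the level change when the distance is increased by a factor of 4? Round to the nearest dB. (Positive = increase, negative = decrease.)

A line source loses 3 dB per doubling of distance; generally ΔL = −10·log₁₀(r₂/r₁).
ΔL = −10·log₁₀(4) = -6.02 dB.

-6 dB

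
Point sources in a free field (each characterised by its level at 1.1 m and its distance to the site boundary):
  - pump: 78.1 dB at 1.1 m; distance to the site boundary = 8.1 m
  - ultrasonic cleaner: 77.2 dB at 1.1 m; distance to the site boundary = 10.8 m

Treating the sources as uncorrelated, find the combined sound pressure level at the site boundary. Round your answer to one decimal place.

Apply inverse-square spreading to bring every level to the receiver, then sum 10^(L/10).
pump: 78.1 − 20·log₁₀(8.1/1.1) = 78.1 − 17.34 = 60.76 dB.
ultrasonic cleaner: 77.2 − 20·log₁₀(10.8/1.1) = 77.2 − 19.84 = 57.36 dB.
Σ 10^(L/10) = 1.735e+06 → L_total = 10·log₁₀(1.735e+06) = 62.39 dB.

62.4 dB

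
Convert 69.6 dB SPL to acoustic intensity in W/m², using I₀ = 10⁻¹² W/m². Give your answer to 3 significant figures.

9.12e-06 W/m²

L = 10·log₁₀(I/I₀) ⇒ I = I₀·10^(L/10) = 10⁻¹² × 10^6.96.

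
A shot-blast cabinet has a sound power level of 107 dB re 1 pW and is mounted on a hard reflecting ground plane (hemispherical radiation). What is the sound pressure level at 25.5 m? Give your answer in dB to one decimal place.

70.9 dB

L_p = L_w − 10·log₁₀(2π·r²) with r = 25.5 m.
2π·r² = 4086 m², 10·log₁₀ of that is 36.113 dB.
L_p = 107 − 36.113 = 70.89 dB.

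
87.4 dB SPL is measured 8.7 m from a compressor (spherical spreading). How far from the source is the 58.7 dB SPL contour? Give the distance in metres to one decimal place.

236.9 m

For a point source L₁ − L₂ = 20·log₁₀(r₂/r₁), so r₂ = r₁·10^((L₁−L₂)/20).
r₂ = 8.7·10^((87.4−58.7)/20) = 8.7·10^(28.7/20) = 236.88 m.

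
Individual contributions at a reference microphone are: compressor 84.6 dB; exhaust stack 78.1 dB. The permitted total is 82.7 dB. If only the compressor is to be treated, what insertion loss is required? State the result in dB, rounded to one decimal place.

Everything except the compressor sums to 10^(78.1/10) = 6.457e+07 in linear terms, 78.10 dB.
The limit corresponds to 10^(82.7/10) = 1.862e+08; subtracting the fixed part leaves 1.216e+08 for the compressor, i.e. 80.85 dB.
So the compressor must be reduced from 84.6 to 80.85 dB: IL = 3.75 dB.

3.7 dB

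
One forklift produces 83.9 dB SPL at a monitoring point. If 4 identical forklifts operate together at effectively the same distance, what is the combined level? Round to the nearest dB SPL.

L_total = L₁ + 10·log₁₀ N for N identical incoherent sources.
L_total = 83.9 + 10·log₁₀(4) = 83.9 + 6.021 = 89.92 dB SPL.

90 dB SPL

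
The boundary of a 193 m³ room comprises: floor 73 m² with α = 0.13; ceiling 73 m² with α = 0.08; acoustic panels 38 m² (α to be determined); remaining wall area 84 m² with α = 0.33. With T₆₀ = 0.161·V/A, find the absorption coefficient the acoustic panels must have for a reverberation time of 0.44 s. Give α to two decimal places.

From T₆₀ = 0.161·V/A, the target T₆₀ = 0.44 s needs A = 0.161·193/0.44 = 70.62 m².
Absorption from the other surfaces = 73·0.13 + 73·0.08 + 84·0.33 = 43.05 m², so the acoustic panels must supply 27.57 m² over 38 m².
α = 27.57/38 = 0.726.

0.73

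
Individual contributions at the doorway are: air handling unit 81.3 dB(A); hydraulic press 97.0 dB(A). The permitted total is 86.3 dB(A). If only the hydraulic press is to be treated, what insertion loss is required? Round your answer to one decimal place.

Fixed contribution from the other source: Σ 10^(L/10) = 10^(81.3/10) = 1.349e+08 (81.30 dB(A)).
To meet 86.3 dB(A) overall, the treated hydraulic press may contribute at most 10^(86.3/10) − 1.349e+08 = 2.917e+08, i.e. 84.65 dB(A).
Required insertion loss = 97.0 − 84.65 = 12.35 dB.

12.4 dB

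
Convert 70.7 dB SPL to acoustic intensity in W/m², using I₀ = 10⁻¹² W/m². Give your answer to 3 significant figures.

I = I₀·10^(L/10) = 10⁻¹² × 10^(70.7/10) = 10^(-4.930).

1.17e-05 W/m²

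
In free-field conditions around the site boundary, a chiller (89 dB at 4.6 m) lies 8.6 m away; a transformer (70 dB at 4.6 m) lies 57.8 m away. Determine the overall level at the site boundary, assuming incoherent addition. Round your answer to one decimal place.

Apply inverse-square spreading to bring every level to the receiver, then sum 10^(L/10).
chiller: 89 − 20·log₁₀(8.6/4.6) = 89 − 5.43 = 83.57 dB.
transformer: 70 − 20·log₁₀(57.8/4.6) = 70 − 21.98 = 48.02 dB.
Σ 10^(L/10) = 2.273e+08 → L_total = 10·log₁₀(2.273e+08) = 83.57 dB.

83.6 dB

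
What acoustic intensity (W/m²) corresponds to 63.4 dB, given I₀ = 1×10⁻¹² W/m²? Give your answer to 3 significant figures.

L = 10·log₁₀(I/I₀) ⇒ I = I₀·10^(L/10) = 10⁻¹² × 10^6.34.

2.19e-06 W/m²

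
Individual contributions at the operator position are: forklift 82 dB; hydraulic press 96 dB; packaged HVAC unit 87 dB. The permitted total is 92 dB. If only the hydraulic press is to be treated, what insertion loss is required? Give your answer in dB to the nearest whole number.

Everything except the hydraulic press sums to 10^(82/10) + 10^(87/10) = 6.597e+08 in linear terms, 88.19 dB.
The limit corresponds to 10^(92/10) = 1.585e+09; subtracting the fixed part leaves 9.252e+08 for the hydraulic press, i.e. 89.66 dB.
So the hydraulic press must be reduced from 96 to 89.66 dB: IL = 6.34 dB.

6 dB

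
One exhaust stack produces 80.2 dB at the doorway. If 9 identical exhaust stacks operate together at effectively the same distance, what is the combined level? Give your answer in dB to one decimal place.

89.7 dB

L_total = L₁ + 10·log₁₀ N for N identical incoherent sources.
L_total = 80.2 + 10·log₁₀(9) = 80.2 + 9.542 = 89.74 dB.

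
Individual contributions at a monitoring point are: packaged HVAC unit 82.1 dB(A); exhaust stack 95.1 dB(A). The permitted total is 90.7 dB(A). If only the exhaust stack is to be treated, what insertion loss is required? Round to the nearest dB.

The untreated sources together contribute 10^(82.1/10) = 1.622e+08, i.e. 82.10 dB(A).
The limit corresponds to 10^(90.7/10) = 1.175e+09; subtracting the fixed part leaves 1.013e+09 for the exhaust stack, i.e. 90.05 dB(A).
Required insertion loss = 95.1 − 90.05 = 5.05 dB.

5 dB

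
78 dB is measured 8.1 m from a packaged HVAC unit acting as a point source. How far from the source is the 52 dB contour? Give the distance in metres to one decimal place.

161.6 m

The 26.0 dB drop corresponds to a distance ratio of 10^(26.0/20) for a point source.
r₂ = 8.1·10^((78−52)/20) = 8.1·10^(26.0/20) = 161.62 m.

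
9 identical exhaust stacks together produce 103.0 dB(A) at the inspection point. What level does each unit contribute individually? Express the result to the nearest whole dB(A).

93 dB(A)

9 equal contributions raise the level by 10·log₁₀ 9 = 9.542 dB, so each unit alone gives 103.0 − 9.542.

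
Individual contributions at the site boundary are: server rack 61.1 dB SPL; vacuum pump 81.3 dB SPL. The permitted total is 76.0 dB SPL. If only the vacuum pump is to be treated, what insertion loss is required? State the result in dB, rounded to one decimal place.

5.4 dB

Fixed contribution from the other source: Σ 10^(L/10) = 10^(61.1/10) = 1.288e+06 (61.10 dB SPL).
The limit corresponds to 10^(76.0/10) = 3.981e+07; subtracting the fixed part leaves 3.852e+07 for the vacuum pump, i.e. 75.86 dB SPL.
So the vacuum pump must be reduced from 81.3 to 75.86 dB SPL: IL = 5.44 dB.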